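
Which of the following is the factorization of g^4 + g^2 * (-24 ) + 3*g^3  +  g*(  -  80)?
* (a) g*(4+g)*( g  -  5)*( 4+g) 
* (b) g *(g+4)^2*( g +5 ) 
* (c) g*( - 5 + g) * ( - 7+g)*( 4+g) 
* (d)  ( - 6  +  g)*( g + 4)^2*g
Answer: a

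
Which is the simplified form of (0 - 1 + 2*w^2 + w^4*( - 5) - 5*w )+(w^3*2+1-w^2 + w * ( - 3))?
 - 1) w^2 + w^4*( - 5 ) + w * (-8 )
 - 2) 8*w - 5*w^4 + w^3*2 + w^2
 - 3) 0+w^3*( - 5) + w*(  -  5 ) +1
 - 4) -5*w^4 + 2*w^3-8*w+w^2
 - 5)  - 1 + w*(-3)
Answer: 4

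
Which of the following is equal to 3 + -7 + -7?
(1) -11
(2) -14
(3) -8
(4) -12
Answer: 1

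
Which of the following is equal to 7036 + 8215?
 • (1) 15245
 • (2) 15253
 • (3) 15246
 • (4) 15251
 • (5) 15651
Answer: 4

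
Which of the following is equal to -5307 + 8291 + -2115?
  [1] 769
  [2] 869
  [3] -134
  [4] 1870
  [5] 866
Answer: 2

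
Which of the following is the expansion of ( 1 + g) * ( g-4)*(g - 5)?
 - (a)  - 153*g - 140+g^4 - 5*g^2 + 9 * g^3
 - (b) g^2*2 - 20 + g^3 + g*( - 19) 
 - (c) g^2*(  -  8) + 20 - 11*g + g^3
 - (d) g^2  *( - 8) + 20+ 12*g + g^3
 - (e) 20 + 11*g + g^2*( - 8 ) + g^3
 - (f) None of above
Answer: e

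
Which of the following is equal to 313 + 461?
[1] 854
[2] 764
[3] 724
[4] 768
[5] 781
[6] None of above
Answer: 6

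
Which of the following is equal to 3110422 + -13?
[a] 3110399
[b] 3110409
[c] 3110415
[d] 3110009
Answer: b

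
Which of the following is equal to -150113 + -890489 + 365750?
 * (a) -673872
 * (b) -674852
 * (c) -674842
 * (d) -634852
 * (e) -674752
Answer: b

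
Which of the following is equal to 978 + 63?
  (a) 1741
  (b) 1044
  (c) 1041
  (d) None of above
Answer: c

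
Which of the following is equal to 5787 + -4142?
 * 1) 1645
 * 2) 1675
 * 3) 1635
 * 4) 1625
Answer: 1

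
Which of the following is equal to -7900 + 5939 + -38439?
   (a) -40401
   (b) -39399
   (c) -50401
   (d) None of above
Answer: d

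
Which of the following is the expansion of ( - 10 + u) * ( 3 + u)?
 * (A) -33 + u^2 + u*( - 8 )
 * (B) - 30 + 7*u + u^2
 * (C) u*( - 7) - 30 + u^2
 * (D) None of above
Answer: C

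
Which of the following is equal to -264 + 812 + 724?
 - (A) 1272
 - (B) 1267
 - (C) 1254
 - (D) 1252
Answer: A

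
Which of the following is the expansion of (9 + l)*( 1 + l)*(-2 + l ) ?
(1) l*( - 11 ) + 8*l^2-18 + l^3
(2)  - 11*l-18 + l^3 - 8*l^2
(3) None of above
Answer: 1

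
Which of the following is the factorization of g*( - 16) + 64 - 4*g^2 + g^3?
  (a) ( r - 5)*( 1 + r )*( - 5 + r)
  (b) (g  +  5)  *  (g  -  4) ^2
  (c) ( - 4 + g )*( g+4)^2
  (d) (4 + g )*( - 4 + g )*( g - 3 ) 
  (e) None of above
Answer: e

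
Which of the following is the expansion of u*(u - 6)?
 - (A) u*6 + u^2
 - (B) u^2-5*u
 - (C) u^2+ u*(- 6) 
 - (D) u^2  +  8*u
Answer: C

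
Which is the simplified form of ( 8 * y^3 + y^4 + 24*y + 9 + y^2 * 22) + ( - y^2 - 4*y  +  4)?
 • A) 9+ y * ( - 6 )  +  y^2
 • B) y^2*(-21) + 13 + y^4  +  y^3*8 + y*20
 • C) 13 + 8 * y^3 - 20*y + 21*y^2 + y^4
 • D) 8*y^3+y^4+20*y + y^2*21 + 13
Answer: D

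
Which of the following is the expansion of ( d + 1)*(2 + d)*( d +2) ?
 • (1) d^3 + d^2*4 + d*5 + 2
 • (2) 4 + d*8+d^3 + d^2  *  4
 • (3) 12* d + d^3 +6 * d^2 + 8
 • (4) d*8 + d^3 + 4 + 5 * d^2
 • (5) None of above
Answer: 4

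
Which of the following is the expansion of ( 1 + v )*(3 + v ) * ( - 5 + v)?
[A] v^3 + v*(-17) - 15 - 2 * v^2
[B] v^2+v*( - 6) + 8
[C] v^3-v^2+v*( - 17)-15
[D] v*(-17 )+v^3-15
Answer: C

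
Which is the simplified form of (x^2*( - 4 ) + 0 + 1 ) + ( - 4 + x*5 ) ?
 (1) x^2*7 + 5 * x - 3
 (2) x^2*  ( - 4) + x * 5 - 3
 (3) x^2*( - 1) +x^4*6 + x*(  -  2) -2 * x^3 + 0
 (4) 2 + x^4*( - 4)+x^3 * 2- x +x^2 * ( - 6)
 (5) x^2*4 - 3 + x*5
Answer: 2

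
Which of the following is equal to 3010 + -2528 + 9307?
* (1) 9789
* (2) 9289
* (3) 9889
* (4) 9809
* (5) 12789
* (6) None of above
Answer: 1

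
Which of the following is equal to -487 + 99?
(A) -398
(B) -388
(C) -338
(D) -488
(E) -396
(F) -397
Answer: B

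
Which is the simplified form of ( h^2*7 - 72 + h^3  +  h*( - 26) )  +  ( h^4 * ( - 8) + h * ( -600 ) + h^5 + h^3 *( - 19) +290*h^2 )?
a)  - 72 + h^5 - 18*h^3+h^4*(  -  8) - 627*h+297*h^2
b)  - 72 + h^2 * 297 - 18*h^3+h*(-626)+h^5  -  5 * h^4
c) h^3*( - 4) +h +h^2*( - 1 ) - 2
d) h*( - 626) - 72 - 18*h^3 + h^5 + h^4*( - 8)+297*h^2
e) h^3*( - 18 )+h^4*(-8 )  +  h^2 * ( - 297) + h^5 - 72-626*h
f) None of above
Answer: d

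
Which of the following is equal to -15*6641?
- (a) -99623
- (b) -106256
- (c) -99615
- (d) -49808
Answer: c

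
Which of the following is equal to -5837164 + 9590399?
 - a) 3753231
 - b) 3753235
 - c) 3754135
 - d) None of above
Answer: b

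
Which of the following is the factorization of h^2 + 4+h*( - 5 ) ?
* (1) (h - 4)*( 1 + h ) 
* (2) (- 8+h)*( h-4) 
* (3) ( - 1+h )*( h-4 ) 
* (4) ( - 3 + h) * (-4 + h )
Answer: 3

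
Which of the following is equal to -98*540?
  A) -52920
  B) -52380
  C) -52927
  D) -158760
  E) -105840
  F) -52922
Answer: A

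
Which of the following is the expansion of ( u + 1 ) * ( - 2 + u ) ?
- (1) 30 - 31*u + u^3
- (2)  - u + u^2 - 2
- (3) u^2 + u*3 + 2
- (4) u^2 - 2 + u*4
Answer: 2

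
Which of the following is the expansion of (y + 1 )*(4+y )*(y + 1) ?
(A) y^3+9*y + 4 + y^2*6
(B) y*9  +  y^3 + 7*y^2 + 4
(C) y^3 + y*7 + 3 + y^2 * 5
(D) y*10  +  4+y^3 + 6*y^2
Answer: A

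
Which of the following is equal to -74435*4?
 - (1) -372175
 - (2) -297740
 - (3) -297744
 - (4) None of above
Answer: 2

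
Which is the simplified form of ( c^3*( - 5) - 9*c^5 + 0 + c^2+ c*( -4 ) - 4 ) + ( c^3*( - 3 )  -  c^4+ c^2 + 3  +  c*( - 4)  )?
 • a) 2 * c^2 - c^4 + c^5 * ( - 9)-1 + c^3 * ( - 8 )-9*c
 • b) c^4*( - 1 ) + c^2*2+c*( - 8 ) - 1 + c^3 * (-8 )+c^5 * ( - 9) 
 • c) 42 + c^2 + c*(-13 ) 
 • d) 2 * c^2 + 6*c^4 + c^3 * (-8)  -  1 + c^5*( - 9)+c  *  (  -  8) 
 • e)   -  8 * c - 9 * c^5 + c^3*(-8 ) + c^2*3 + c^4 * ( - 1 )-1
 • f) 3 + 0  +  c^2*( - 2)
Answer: b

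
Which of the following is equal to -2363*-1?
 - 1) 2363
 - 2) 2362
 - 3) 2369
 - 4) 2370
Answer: 1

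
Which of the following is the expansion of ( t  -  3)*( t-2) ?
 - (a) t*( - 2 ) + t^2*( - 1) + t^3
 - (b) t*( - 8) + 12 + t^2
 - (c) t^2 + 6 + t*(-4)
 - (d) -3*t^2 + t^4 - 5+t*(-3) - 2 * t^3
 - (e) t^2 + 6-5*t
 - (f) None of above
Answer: e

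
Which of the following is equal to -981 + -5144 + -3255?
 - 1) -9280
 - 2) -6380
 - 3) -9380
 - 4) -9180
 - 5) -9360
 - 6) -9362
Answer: 3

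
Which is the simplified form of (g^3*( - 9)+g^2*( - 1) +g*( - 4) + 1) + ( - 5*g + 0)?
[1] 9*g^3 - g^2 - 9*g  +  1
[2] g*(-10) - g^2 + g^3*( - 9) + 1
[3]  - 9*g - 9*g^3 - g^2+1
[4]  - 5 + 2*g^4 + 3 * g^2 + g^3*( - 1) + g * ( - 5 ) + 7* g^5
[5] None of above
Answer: 3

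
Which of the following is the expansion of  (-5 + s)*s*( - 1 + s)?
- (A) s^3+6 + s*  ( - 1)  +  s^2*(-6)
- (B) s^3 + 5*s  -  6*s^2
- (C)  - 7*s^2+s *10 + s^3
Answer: B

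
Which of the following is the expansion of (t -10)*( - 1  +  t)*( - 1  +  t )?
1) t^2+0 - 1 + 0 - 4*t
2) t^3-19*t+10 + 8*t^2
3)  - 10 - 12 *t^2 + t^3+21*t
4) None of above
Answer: 3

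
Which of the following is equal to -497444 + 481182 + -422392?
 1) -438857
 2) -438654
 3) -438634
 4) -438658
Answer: 2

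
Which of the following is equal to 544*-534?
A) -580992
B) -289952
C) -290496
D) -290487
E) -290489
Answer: C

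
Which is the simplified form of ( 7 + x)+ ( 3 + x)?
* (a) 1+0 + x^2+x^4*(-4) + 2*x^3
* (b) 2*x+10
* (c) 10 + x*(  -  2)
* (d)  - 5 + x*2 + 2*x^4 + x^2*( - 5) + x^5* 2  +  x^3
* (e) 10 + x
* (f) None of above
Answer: b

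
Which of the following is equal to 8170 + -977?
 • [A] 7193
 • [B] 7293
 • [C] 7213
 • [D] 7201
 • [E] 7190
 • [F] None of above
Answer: A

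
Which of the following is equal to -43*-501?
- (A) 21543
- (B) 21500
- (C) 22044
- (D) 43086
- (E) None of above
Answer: A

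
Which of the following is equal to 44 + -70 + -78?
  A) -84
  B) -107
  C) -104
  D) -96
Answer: C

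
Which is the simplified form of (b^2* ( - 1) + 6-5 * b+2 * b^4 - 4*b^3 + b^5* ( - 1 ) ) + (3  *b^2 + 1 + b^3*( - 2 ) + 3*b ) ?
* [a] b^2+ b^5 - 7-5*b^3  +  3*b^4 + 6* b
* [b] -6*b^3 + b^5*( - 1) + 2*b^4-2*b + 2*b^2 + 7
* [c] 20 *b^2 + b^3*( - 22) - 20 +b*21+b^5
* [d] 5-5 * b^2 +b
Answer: b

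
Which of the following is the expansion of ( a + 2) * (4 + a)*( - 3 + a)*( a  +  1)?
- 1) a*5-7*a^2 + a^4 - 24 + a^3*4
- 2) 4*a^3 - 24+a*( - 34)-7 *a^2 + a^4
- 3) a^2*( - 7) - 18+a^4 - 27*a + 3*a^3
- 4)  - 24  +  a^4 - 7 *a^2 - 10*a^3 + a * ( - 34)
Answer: 2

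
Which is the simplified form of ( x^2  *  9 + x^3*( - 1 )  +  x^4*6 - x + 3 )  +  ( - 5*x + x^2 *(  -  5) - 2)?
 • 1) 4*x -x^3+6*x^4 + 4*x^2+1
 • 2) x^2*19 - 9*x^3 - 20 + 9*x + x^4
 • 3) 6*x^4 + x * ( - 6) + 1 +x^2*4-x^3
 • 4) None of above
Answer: 3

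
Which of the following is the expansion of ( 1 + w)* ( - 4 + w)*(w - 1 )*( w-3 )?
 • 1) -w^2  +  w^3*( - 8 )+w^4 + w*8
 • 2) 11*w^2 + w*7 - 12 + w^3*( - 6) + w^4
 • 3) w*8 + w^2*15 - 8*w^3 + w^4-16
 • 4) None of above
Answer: 4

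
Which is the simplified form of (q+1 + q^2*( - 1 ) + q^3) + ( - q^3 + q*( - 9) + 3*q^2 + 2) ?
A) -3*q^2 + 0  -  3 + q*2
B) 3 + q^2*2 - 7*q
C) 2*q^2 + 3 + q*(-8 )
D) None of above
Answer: C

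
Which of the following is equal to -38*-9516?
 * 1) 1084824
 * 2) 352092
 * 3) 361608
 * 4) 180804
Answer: 3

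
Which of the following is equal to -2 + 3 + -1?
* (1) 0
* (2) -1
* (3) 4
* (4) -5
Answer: 1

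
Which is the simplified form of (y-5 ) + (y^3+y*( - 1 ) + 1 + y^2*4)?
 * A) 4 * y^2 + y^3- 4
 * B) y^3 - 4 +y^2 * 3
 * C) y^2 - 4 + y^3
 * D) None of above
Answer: A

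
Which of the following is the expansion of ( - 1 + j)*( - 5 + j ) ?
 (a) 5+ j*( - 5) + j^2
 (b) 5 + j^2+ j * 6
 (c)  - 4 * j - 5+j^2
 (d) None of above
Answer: d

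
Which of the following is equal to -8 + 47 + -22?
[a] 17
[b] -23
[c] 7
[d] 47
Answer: a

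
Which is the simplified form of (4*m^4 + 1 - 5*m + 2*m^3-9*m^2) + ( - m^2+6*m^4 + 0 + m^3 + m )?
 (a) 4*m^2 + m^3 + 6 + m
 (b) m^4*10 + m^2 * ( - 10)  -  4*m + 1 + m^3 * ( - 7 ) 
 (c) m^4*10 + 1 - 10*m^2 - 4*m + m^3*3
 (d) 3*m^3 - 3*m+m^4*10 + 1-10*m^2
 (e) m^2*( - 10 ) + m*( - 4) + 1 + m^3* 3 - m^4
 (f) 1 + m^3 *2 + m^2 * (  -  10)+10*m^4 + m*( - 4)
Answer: c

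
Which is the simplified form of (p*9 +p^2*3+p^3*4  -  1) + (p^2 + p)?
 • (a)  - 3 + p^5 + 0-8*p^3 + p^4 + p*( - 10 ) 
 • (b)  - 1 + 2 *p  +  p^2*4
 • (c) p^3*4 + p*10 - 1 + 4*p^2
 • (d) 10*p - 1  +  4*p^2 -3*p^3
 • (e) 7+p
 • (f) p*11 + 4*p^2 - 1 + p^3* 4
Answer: c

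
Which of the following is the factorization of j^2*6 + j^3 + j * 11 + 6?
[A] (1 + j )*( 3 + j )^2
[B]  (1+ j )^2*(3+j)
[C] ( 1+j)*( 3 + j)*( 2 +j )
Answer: C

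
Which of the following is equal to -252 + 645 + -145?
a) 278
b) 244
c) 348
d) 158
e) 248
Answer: e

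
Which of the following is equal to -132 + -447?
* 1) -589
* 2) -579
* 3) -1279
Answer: 2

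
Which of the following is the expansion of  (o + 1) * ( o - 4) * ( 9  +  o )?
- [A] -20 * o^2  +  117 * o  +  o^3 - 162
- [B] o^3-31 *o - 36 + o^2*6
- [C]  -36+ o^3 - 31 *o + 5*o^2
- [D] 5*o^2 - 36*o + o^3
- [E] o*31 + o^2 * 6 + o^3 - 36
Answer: B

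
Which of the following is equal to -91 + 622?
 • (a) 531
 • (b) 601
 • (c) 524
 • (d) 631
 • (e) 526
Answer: a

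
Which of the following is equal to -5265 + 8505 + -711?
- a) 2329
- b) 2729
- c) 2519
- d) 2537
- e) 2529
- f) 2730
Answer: e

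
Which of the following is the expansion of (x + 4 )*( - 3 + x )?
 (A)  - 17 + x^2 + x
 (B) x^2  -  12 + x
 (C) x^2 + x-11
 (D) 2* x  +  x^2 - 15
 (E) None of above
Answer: B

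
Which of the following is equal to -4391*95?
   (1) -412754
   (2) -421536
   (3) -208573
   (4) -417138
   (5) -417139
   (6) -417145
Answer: 6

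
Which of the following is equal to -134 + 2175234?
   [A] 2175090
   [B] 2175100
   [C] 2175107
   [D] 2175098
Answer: B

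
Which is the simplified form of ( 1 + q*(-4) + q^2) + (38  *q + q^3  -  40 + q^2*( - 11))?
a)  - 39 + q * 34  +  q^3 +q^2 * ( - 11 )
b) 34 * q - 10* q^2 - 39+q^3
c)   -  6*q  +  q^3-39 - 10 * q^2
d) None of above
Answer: b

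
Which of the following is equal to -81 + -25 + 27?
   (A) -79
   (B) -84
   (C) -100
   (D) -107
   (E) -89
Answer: A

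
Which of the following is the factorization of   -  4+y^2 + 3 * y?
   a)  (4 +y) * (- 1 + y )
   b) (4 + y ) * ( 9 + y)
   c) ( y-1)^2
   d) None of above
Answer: a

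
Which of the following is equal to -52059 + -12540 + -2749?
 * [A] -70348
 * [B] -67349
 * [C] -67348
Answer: C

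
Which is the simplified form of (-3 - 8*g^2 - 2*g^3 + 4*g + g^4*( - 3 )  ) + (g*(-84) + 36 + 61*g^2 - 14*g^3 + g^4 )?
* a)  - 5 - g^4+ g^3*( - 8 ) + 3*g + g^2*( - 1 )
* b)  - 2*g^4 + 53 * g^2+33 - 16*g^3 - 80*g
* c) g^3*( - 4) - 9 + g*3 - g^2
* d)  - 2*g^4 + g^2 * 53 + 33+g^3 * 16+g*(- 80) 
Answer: b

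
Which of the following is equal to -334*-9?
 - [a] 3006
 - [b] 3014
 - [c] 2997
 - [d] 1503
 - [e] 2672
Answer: a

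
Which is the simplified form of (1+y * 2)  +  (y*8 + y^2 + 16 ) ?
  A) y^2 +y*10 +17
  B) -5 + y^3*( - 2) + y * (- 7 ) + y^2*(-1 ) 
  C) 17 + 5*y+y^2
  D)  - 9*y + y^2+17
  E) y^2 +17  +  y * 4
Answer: A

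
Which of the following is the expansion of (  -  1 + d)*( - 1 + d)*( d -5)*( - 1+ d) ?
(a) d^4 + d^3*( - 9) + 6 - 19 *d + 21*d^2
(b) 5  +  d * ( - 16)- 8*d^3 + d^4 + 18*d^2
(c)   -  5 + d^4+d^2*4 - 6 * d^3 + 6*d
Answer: b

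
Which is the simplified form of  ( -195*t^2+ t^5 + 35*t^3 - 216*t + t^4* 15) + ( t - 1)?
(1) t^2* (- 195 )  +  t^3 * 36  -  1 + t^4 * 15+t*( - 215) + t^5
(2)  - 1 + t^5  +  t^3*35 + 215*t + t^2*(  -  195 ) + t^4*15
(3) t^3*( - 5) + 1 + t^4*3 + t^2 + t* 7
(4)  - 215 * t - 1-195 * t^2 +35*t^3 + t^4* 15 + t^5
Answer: 4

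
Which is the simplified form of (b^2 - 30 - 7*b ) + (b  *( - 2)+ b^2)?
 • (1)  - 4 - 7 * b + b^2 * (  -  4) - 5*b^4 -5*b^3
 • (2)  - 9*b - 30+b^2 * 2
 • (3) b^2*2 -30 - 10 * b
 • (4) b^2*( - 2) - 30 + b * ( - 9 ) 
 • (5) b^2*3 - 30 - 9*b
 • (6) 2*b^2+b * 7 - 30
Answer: 2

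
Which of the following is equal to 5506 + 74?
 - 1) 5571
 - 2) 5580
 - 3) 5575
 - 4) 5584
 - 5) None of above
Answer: 2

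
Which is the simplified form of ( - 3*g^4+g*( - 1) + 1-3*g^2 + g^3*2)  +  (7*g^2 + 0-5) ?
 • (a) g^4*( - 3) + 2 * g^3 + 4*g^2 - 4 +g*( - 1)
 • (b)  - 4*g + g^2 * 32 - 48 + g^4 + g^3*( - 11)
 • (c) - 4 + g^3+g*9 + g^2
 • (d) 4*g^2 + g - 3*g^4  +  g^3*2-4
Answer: a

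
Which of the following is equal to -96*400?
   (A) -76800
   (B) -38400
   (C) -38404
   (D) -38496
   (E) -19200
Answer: B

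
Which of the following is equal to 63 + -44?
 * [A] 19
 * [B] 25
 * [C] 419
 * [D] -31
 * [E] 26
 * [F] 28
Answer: A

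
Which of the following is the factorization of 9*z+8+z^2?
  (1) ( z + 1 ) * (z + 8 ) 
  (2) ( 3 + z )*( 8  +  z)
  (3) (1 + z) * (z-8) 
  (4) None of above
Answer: 1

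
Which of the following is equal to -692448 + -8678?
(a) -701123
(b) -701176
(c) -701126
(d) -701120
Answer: c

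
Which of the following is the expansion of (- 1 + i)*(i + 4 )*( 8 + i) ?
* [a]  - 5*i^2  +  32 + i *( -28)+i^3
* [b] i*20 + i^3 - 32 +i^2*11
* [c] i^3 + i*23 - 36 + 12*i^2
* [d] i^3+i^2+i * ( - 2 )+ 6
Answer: b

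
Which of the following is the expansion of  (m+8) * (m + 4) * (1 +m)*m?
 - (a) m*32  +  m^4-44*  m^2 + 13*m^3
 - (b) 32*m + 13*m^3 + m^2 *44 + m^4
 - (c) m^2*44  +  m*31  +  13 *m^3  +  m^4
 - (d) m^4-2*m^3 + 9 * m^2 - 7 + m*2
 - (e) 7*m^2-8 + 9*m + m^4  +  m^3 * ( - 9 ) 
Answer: b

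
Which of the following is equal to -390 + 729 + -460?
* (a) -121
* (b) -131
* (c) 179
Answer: a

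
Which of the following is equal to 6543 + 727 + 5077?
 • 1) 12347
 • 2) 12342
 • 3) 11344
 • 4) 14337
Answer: 1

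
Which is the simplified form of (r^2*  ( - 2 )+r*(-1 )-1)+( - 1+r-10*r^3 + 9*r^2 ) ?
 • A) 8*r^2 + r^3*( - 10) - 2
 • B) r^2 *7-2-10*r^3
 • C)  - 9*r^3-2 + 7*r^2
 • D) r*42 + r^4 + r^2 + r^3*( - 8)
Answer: B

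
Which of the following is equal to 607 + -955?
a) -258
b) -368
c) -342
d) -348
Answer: d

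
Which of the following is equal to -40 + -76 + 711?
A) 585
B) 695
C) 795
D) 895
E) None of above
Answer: E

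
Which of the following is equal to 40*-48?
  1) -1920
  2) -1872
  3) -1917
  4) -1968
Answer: 1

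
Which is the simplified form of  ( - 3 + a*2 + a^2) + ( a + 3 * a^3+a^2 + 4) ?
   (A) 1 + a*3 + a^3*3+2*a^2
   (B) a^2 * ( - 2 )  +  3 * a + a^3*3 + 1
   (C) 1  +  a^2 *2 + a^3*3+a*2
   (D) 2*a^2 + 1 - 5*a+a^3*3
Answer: A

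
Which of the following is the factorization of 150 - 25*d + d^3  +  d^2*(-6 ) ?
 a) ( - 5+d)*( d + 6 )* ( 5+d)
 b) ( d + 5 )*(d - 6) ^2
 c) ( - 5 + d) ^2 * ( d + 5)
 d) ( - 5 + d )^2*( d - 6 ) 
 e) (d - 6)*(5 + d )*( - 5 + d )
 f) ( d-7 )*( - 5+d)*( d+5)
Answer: e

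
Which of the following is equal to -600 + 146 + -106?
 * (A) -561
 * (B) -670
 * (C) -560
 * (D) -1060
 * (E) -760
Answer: C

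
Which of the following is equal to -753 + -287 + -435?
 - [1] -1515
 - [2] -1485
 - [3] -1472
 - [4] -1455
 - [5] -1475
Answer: 5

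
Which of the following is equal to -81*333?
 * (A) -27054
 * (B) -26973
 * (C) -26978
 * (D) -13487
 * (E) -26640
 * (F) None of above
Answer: B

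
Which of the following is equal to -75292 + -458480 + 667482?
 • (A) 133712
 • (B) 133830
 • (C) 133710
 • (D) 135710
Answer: C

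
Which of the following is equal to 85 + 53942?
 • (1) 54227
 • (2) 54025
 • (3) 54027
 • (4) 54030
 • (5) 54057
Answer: 3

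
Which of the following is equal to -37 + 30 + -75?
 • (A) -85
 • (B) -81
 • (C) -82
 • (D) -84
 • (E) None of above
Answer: C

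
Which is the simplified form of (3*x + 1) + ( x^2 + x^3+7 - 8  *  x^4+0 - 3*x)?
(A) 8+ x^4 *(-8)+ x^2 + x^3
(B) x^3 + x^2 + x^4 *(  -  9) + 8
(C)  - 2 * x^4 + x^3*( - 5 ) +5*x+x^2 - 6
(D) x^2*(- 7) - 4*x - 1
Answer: A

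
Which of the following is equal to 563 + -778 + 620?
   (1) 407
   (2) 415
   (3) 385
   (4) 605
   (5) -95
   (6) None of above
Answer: 6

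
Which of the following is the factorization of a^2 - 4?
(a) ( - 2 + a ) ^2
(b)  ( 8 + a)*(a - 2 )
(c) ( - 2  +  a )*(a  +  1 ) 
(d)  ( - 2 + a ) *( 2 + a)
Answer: d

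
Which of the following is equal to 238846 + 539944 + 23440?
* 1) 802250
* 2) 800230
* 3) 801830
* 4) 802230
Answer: 4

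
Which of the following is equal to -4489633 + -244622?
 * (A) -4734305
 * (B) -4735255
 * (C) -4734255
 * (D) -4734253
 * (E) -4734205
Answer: C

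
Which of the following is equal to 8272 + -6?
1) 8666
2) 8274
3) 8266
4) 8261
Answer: 3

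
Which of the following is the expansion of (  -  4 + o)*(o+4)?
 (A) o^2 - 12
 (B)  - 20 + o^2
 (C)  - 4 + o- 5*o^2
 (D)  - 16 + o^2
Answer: D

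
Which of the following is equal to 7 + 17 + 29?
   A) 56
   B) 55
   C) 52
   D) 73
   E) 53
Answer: E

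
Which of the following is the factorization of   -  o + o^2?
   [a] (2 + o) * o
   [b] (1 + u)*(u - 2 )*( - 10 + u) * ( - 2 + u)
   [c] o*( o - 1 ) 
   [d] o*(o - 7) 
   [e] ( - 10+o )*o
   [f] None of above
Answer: c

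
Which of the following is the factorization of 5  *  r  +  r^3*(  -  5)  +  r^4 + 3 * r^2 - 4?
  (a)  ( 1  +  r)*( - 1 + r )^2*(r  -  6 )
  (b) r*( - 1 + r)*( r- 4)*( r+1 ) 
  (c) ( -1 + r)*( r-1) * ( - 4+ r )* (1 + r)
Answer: c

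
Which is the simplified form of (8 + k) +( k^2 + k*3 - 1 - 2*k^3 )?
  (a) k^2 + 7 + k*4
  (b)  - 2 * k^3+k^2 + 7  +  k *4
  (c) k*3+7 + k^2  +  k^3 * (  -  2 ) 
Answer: b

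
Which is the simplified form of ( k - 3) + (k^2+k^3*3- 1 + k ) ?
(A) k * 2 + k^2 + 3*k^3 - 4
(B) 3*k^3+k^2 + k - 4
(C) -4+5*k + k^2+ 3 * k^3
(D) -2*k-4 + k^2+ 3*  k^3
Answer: A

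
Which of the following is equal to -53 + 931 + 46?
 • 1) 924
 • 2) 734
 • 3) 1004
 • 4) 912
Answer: 1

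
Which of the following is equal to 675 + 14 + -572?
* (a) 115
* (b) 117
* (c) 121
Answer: b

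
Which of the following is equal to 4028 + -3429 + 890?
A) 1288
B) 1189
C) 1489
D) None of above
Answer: C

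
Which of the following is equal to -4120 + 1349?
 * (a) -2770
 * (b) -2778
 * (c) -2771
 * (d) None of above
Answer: c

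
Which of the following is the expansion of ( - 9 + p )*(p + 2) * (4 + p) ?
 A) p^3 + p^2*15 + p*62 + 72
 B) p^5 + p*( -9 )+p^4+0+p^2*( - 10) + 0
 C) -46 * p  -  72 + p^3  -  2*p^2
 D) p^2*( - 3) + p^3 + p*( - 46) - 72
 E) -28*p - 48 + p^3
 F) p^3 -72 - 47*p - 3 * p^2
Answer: D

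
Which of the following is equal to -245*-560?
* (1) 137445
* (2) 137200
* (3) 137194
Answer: 2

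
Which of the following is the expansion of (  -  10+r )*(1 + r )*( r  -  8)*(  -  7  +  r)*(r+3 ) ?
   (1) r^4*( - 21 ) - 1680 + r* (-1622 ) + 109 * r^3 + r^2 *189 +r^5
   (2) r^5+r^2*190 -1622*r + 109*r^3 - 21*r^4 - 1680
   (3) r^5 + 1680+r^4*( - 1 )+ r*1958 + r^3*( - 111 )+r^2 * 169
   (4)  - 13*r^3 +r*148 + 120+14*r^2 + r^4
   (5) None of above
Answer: 1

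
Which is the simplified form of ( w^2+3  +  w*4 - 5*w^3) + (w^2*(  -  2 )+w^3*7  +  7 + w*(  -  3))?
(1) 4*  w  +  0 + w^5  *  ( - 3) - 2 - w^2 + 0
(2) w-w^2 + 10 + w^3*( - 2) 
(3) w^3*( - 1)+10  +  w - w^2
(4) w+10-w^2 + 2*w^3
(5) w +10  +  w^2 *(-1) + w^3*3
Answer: 4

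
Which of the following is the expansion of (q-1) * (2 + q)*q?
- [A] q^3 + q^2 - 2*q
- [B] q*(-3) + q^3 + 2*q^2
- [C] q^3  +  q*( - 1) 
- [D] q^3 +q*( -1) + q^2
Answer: A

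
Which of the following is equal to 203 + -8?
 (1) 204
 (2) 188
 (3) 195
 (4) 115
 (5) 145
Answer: 3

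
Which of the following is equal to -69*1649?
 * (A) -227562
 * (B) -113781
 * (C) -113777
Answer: B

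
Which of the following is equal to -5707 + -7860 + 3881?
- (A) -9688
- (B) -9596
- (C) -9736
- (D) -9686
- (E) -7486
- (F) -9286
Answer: D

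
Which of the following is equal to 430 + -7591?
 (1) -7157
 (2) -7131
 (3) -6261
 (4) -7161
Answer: 4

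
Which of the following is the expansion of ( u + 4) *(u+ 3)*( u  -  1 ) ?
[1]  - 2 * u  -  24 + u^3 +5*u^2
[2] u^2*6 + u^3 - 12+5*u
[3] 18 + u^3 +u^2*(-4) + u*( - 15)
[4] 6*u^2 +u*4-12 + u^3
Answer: 2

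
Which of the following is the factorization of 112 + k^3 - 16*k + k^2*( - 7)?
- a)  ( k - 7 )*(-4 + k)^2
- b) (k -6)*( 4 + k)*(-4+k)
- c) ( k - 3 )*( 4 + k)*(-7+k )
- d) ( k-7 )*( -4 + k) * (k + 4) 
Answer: d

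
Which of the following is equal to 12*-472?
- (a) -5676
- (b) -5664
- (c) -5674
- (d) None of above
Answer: b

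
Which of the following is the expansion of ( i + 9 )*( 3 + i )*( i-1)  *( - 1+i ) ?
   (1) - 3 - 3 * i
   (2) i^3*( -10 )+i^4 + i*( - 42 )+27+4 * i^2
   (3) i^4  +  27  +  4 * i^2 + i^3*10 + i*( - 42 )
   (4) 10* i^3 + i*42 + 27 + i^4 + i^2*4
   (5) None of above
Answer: 3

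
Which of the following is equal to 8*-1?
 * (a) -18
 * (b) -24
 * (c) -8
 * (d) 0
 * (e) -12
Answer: c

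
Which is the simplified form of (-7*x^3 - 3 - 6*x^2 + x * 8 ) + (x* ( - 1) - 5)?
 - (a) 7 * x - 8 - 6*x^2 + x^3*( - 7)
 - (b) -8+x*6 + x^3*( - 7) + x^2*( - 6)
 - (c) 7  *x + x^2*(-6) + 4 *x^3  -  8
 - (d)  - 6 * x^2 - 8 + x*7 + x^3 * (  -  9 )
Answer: a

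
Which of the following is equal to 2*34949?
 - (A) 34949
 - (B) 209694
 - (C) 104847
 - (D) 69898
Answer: D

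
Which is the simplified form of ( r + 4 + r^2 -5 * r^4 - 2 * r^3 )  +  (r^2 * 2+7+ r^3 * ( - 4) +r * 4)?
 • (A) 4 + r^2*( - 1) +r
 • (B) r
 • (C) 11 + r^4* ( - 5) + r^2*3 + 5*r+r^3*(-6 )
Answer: C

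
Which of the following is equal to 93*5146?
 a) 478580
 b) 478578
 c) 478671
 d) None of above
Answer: b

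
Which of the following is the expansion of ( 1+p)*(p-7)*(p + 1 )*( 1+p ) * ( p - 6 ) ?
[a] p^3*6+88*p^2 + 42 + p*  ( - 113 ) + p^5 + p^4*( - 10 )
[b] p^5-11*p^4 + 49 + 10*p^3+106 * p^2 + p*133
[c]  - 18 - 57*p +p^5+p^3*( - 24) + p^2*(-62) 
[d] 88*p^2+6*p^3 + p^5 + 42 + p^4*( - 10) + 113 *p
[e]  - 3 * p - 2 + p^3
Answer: d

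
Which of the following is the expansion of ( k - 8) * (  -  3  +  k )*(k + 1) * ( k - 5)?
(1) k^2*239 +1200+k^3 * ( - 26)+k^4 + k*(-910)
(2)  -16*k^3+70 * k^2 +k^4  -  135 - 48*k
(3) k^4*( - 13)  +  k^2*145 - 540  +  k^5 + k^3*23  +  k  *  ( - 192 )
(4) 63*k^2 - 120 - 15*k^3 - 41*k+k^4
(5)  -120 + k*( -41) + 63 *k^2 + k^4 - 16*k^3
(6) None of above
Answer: 4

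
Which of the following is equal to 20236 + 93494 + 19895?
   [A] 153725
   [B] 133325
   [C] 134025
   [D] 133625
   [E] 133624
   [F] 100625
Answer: D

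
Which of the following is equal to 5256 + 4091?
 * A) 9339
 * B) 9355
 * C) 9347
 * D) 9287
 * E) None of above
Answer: C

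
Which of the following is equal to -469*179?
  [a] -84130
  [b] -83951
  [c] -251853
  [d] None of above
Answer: b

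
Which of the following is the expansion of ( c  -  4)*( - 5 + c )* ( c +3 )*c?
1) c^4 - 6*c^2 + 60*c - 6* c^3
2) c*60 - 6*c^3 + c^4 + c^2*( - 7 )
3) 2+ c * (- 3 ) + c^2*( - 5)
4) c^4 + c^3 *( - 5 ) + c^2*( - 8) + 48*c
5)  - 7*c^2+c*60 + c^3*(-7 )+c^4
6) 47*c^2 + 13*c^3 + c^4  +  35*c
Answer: 2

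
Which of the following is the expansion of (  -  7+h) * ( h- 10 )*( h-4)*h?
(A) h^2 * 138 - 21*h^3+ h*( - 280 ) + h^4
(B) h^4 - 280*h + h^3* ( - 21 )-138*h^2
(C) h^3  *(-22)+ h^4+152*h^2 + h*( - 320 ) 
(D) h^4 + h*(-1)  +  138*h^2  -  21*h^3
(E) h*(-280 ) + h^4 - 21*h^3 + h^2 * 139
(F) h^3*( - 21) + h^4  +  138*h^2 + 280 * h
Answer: A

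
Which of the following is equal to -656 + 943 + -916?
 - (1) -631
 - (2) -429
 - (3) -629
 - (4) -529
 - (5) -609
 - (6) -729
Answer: 3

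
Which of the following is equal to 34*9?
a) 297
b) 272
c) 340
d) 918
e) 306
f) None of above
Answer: e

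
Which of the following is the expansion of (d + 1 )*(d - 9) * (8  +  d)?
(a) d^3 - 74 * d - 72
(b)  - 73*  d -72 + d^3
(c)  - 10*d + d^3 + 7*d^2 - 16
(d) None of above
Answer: b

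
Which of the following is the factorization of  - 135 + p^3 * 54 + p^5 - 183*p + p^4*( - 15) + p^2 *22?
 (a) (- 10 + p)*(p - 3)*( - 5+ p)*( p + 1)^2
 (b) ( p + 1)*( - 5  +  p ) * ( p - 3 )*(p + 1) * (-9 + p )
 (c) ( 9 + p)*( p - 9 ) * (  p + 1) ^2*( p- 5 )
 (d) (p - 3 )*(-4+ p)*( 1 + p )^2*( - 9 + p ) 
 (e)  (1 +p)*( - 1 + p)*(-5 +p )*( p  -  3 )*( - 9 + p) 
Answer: b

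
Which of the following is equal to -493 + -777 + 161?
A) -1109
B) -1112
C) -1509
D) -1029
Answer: A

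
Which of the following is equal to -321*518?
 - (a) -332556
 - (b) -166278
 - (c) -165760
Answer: b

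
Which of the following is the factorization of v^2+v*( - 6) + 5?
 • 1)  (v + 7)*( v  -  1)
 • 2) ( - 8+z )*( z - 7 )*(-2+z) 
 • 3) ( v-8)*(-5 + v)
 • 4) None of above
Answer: 4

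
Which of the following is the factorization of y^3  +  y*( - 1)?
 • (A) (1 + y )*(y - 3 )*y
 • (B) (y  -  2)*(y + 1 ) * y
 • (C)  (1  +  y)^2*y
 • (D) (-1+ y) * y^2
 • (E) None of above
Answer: E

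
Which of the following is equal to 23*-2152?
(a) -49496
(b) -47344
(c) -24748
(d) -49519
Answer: a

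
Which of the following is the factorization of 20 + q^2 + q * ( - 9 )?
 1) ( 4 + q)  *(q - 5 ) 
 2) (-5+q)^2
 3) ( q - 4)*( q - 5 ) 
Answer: 3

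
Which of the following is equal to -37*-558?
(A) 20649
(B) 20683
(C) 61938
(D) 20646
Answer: D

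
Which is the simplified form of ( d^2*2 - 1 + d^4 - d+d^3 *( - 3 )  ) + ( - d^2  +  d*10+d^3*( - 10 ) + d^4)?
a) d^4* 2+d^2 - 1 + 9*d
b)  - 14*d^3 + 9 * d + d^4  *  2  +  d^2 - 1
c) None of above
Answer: c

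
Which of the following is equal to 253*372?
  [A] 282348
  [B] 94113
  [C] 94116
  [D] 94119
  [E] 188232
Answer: C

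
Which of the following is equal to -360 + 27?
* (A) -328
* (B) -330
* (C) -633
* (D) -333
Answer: D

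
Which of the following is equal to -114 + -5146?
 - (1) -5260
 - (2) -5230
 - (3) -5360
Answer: 1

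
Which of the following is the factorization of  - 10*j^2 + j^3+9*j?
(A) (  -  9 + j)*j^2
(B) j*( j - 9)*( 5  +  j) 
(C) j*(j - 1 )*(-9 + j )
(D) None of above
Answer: C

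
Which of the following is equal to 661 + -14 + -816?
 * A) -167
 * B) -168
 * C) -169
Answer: C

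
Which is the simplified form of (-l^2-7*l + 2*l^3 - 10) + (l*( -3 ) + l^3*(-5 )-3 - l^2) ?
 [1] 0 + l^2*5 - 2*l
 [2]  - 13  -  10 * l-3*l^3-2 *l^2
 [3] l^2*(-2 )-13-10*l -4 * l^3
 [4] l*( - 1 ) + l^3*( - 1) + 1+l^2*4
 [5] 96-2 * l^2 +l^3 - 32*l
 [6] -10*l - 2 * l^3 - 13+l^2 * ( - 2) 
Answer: 2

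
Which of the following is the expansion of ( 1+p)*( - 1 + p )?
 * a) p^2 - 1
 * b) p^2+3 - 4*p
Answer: a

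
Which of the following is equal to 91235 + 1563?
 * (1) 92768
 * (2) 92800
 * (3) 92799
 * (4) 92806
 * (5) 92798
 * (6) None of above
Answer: 5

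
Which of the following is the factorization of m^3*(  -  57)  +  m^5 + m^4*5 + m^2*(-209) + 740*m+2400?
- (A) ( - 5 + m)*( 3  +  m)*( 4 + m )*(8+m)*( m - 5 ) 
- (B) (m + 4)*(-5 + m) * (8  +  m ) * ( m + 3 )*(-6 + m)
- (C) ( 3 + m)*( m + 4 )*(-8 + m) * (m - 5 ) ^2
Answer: A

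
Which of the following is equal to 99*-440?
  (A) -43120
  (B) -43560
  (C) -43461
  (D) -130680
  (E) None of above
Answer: B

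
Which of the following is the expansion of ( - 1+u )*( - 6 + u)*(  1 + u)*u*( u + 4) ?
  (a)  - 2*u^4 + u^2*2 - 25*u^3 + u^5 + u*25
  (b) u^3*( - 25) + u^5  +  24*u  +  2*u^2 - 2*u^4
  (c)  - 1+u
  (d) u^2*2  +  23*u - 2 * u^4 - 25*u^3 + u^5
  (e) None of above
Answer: b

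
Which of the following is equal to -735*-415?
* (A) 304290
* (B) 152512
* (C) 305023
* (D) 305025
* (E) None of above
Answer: D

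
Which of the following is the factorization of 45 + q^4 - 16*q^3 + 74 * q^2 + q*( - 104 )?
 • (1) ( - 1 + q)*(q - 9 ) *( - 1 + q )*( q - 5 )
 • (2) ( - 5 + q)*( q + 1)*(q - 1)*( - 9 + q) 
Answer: 1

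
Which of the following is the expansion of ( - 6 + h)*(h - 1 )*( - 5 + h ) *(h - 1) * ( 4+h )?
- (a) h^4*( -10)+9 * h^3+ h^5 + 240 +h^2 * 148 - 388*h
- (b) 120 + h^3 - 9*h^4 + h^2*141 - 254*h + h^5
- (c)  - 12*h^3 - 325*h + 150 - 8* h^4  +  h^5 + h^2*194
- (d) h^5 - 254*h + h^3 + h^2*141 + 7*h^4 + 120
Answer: b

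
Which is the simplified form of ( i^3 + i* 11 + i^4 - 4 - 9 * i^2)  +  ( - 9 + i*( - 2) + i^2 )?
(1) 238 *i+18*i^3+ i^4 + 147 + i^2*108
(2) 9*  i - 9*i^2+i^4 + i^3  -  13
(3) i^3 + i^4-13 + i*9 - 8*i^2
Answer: 3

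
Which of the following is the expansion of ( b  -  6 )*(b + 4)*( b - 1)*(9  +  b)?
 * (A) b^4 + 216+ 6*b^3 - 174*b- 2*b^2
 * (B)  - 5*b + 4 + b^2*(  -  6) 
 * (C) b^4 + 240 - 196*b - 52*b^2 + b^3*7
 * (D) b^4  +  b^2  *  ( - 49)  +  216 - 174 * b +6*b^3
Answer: D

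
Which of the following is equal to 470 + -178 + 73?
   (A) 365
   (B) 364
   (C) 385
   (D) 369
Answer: A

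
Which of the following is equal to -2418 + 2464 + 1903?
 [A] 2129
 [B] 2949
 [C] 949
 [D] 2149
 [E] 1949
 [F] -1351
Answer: E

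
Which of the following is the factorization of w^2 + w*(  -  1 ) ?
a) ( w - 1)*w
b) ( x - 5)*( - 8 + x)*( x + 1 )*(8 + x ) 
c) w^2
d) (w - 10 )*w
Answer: a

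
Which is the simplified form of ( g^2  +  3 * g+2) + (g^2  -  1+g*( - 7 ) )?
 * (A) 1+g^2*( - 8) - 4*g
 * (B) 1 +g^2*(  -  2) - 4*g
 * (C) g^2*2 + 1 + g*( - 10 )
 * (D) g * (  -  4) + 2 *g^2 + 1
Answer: D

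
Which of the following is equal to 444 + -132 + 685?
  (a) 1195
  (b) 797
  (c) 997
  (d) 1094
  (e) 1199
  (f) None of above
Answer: c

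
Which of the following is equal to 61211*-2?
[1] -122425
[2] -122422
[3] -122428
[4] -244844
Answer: 2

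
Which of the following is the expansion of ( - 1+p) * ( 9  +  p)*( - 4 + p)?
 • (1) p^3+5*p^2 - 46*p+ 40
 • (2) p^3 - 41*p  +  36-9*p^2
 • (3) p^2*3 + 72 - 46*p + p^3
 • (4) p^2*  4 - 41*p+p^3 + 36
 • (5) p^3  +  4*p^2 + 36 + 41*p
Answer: 4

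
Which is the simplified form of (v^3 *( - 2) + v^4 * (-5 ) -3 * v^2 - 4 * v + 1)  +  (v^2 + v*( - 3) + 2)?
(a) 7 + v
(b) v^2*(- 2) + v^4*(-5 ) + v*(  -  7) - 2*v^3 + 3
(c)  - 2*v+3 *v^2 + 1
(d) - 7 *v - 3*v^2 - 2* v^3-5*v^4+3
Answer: b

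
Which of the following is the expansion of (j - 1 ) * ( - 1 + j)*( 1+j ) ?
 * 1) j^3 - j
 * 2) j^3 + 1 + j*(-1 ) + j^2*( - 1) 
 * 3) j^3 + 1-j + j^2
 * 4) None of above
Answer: 2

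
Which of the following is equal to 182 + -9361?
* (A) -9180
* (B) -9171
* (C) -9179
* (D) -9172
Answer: C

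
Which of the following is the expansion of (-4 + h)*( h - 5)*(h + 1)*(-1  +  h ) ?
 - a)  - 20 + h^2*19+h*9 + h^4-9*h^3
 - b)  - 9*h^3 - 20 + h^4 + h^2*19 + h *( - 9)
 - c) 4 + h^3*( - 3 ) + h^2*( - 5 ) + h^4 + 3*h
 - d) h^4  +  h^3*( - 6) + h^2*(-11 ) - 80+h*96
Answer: a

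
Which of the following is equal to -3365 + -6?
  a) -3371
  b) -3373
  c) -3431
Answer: a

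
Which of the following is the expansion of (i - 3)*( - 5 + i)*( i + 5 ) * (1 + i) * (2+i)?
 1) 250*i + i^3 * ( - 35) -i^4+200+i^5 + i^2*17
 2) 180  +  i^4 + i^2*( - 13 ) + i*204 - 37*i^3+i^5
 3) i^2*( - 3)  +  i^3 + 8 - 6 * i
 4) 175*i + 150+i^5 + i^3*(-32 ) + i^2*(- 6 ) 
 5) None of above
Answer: 4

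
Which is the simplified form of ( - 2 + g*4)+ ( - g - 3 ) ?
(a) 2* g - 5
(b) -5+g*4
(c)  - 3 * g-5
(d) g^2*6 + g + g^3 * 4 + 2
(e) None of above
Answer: e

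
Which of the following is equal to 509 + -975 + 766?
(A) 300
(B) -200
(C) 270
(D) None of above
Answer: A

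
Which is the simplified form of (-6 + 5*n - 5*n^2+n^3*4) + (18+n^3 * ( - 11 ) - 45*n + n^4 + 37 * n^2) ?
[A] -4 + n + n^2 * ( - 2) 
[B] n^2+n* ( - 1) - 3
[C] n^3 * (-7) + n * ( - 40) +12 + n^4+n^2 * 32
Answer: C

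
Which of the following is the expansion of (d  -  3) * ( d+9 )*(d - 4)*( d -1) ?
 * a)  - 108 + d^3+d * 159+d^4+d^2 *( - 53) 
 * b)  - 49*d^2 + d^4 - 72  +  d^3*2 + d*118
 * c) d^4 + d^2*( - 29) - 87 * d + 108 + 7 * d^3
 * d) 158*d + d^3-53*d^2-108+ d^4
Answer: a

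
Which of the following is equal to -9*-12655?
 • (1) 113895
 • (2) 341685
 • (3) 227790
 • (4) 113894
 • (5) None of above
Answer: 1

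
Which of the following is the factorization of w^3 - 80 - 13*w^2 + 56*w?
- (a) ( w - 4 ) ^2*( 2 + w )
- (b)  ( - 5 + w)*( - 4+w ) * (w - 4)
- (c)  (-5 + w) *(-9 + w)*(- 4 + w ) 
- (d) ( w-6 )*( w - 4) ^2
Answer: b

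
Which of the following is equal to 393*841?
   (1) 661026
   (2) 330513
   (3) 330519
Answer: 2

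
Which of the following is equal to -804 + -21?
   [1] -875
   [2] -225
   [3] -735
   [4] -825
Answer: 4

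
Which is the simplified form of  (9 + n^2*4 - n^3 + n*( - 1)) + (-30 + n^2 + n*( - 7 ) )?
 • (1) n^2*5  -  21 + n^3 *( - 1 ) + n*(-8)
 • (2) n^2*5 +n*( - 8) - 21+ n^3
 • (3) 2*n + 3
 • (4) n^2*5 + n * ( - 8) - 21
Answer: 1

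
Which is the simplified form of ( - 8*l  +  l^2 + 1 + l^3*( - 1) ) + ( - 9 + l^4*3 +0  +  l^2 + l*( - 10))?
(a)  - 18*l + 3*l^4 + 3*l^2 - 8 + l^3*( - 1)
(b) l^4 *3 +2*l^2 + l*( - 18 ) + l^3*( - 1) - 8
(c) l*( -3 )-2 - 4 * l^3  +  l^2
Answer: b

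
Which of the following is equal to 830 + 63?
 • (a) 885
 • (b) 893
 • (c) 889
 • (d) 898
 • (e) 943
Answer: b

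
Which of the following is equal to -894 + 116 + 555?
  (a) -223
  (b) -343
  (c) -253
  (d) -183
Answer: a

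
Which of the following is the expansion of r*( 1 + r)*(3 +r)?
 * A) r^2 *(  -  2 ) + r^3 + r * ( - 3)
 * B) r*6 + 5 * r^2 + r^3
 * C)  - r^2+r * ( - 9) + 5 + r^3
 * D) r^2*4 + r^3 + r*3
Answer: D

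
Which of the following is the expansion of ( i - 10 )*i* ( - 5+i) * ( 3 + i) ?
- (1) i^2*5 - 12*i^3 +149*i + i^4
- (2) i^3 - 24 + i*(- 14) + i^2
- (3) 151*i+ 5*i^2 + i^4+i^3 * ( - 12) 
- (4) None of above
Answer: 4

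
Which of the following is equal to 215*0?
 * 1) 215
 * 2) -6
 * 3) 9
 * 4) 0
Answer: 4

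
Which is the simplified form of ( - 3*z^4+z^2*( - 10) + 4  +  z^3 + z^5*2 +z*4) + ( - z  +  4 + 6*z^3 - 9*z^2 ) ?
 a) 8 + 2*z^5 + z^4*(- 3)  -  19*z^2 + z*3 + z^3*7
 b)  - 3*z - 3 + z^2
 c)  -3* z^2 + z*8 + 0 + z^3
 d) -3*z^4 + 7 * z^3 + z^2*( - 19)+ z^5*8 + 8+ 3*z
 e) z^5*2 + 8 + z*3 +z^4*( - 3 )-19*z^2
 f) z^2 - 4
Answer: a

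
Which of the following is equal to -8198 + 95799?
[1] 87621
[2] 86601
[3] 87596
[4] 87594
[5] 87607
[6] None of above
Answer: 6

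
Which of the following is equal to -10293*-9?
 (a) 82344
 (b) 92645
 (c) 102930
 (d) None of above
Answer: d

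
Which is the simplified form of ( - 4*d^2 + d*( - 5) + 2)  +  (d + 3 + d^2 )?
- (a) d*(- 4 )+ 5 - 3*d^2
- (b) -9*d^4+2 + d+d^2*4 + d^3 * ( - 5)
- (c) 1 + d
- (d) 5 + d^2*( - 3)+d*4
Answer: a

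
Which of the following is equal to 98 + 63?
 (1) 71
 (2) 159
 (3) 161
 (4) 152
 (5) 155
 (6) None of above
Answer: 3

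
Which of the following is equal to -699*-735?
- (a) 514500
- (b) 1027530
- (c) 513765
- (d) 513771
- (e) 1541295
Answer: c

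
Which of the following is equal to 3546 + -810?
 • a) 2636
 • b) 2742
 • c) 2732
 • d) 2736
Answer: d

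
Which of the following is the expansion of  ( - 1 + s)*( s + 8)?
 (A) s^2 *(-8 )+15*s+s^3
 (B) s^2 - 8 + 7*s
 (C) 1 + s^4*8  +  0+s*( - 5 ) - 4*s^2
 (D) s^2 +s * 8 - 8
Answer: B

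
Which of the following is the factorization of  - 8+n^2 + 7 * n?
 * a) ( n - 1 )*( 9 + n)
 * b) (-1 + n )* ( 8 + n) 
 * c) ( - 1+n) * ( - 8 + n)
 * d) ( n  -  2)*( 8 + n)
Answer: b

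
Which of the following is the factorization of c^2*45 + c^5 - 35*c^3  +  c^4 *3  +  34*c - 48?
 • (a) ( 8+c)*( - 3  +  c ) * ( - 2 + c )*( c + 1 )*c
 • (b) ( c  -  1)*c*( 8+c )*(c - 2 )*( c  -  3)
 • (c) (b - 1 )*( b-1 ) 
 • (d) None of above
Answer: d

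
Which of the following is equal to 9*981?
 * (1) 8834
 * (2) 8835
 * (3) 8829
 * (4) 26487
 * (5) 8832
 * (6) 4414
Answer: 3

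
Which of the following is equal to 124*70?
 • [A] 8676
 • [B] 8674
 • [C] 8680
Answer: C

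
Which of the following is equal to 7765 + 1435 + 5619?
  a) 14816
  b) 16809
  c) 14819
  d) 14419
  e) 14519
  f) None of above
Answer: c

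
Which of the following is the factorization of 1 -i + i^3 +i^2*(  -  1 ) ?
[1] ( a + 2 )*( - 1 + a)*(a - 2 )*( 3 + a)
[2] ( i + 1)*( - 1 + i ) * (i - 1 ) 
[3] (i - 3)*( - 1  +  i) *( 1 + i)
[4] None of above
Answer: 2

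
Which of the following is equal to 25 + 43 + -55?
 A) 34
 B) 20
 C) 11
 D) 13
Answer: D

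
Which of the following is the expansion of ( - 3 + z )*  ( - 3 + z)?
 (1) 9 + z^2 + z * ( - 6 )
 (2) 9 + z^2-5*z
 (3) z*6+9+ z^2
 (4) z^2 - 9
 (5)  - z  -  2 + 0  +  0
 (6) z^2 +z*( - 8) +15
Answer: 1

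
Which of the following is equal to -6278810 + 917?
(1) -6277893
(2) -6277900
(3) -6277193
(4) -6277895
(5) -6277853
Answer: 1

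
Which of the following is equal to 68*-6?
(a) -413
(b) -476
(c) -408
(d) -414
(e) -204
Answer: c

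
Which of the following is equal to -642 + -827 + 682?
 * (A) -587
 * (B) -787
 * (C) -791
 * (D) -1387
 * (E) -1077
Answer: B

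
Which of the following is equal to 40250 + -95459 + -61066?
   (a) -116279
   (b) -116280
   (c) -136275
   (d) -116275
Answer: d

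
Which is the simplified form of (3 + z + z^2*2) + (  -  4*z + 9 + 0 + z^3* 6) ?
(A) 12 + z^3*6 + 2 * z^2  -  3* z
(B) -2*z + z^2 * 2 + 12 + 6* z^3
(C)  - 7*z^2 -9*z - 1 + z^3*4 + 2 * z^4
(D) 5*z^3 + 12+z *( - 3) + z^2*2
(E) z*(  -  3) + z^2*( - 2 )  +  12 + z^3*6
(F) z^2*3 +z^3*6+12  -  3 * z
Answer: A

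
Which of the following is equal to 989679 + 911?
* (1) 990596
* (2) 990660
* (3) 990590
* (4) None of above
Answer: 3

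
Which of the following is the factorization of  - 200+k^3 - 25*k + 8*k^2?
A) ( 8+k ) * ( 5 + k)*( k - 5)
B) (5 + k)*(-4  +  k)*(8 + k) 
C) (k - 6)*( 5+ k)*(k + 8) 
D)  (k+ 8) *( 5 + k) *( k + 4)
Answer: A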